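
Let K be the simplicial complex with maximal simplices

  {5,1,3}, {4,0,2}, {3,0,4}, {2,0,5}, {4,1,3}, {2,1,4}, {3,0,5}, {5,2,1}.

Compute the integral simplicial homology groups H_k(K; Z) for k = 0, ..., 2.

H_0 ≅ Z,  H_1 = 0,  H_2 ≅ Z.

Take the total order 0 < 1 < 2 < 3 < 4 < 5 on the vertex set. Then K (dimension 2) consists of the simplices:

  0-simplices (6): [0], [1], [2], [3], [4], [5]
  1-simplices (12): [0,2], [0,3], [0,4], [0,5], [1,2], [1,3], [1,4], [1,5], [2,4], [2,5], [3,4], [3,5]
  2-simplices (8): [0,2,4], [0,2,5], [0,3,4], [0,3,5], [1,2,4], [1,2,5], [1,3,4], [1,3,5]

so the chain groups are C_0 ≅ Z^6, C_1 ≅ Z^12, C_2 ≅ Z^8.

∂_1: C_1 → C_0 sends each edge [p,q] (with p < q) to q − p. For instance
  ∂[0,3] = [3] − [0].
This gives a 6×12 integer matrix of rank 5; reducing to Smith normal form yields diagonal entries (1,1,1,1,1).

Boundary ∂_2: C_2 → C_1 acts by ∂[p,q,r] = [q,r] − [p,r] + [p,q]. For instance
  ∂[1,3,5] = [3,5] − [1,5] + [1,3],
  ∂[1,2,4] = [2,4] − [1,4] + [1,2].
As a 12×8 matrix over Z this has rank 7, with invariant factors (1,1,1,1,1,1,1).

Reading off H_k = ker ∂_k / im ∂_{k+1}:

  H_0: rank C_0 − rank ∂_1 = 6 − 5 = 1, and the invariant factors of ∂_1 are all 1, so H_0 ≅ Z.
  H_1: rank ker ∂_1 − rank ∂_2 = (12 − 5) − 7 = 0, and the invariant factors of ∂_2 are all 1, so H_1 ≅ 0.
  H_2: rank ker ∂_2 − rank ∂_3 = (8 − 7) − 0 = 1, and there is no ∂_3, so H_2 ≅ Z.

As a check, the Euler characteristic is 6 − 12 + 8 = 2, which agrees with 1 − 0 + 1 = 2.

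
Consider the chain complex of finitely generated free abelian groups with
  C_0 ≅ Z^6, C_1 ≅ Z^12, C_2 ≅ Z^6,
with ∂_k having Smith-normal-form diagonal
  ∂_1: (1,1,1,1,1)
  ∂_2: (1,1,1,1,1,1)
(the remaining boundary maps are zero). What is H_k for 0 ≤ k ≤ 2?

H_0: b_0 = 6 − 0 − 5 = 1; torsion from ∂_1 factors > 1: none. So H_0 = Z.
H_1: b_1 = 12 − 5 − 6 = 1; torsion from ∂_2 factors > 1: none. So H_1 = Z.
H_2: b_2 = 6 − 6 − 0 = 0; torsion from ∂_3 factors > 1: none. So H_2 = 0.

H_0 = Z,  H_1 = Z,  H_2 = 0.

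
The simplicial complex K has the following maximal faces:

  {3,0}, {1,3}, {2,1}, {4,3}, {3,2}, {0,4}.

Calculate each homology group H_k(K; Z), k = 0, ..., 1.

We work with the vertex ordering 0 < 1 < 2 < 3 < 4. The simplices of K, each written with vertices in increasing order, are:

  0-simplices (5): [0], [1], [2], [3], [4]
  1-simplices (6): [0,3], [0,4], [1,2], [1,3], [2,3], [3,4]

giving chain groups C_0 ≅ Z^5, C_1 ≅ Z^6.

The boundary map ∂_1: C_1 → C_0 sends each edge [p,q] (with p < q) to q − p. For instance
  ∂[0,3] = [3] − [0].
The 5×6 boundary matrix has rank 4 and Smith normal form diag(1,1,1,1).

Computing H_k = (kernel of ∂_k) / (image of ∂_{k+1}):

  H_0: rank C_0 − rank ∂_1 = 5 − 4 = 1, and the invariant factors of ∂_1 are all 1, so H_0 = Z.
  H_1: rank ker ∂_1 − rank ∂_2 = (6 − 4) − 0 = 2, and there is no ∂_2, so H_1 = Z^2.

As a check, the Euler characteristic is 5 − 6 = -1, which agrees with 1 − 2 = -1.

H_0 ≅ Z,  H_1 ≅ Z^2.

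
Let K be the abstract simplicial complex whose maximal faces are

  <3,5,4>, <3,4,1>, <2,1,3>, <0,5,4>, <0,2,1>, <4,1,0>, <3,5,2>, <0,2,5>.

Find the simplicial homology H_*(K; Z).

H_0 ≅ Z,  H_1 = 0,  H_2 ≅ Z.

Order the vertices as 0 < 1 < 2 < 3 < 4 < 5. Listing each simplex with vertices in this order, K has dimension 2 with simplices:

  0-simplices (6): [0], [1], [2], [3], [4], [5]
  1-simplices (12): [0,1], [0,2], [0,4], [0,5], [1,2], [1,3], [1,4], [2,3], [2,5], [3,4], [3,5], [4,5]
  2-simplices (8): [0,1,2], [0,1,4], [0,2,5], [0,4,5], [1,2,3], [1,3,4], [2,3,5], [3,4,5]

giving chain groups C_0 ≅ Z^6, C_1 ≅ Z^12, C_2 ≅ Z^8.

Boundary ∂_1: C_1 → C_0 sends each edge [p,q] (with p < q) to q − p.
As a 6×12 matrix over Z this has rank 5, with invariant factors (1,1,1,1,1).

The boundary map ∂_2: C_2 → C_1 maps a triangle to the signed sum of its edges. For instance
  ∂[0,4,5] = [4,5] − [0,5] + [0,4],
  ∂[0,1,4] = [1,4] − [0,4] + [0,1].
As a 12×8 matrix over Z this has rank 7, with invariant factors (1,1,1,1,1,1,1).

Now H_k = ker ∂_k / im ∂_{k+1}, so:

  H_0: rank C_0 − rank ∂_1 = 6 − 5 = 1, and the invariant factors of ∂_1 are all 1, so H_0 = Z.
  H_1: rank ker ∂_1 − rank ∂_2 = (12 − 5) − 7 = 0, and the invariant factors of ∂_2 are all 1, so H_1 = 0.
  H_2: rank ker ∂_2 − rank ∂_3 = (8 − 7) − 0 = 1, and there is no ∂_3, so H_2 = Z.

(K is a triangulation of the 2-sphere S^2.)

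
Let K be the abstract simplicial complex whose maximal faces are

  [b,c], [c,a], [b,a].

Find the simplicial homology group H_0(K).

Fix the vertex order a < b < c and write every simplex with vertices in increasing order. Then dim K = 1 and the simplices of K are:

  0-simplices (3): a, b, c
  1-simplices (3): ab, ac, bc

so the chain groups are C_0 ≅ Z^3, C_1 ≅ Z^3.

The boundary map ∂_1: C_1 → C_0 maps an edge to its endpoints' difference, ∂[p,q] = q − p. For instance
  ∂ab = b − a.
The resulting 3×3 matrix has rank 2, and its Smith normal form has invariant factors (1,1).

Computing H_k = (kernel of ∂_k) / (image of ∂_{k+1}):

  H_0: rank C_0 − rank ∂_1 = 3 − 2 = 1, and the invariant factors of ∂_1 are all 1, so H_0 = Z.

(K is a triangulation of the circle S^1.)

H_0 ≅ Z.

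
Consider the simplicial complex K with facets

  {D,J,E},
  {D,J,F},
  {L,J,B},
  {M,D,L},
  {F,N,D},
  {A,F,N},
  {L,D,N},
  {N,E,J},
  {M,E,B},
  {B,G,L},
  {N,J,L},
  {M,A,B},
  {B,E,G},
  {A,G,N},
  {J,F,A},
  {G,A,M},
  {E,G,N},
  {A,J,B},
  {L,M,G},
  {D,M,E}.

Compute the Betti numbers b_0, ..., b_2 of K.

b_0 = 1, b_1 = 1, b_2 = 0.

We work with the vertex ordering A < B < D < E < F < G < J < L < M < N. The simplices of K, each written with vertices in increasing order, are:

  0-simplices (10): A, B, D, E, F, G, J, L, M, N
  1-simplices (30): AB, AF, AG, AJ, AM, AN, BE, BG, BJ, BL, BM, DE, DF, DJ, DL, DM, DN, EG, EJ, EM, EN, FJ, FN, GL, GM, GN, JL, JN, LM, LN
  2-simplices (20): ABJ, ABM, AFJ, AFN, AGM, AGN, BEG, BEM, BGL, BJL, DEJ, DEM, DFJ, DFN, DLM, DLN, EGN, EJN, GLM, JLN

giving chain groups C_0 ≅ Z^10, C_1 ≅ Z^30, C_2 ≅ Z^20.

The boundary map ∂_1: C_1 → C_0 is given by ∂[p,q] = [q] − [p]. For instance
  ∂GN = N − G.
This gives a 10×30 integer matrix of rank 9; reducing to Smith normal form yields diagonal entries (1,1,1,1,1,1,1,1,1).

Boundary ∂_2: C_2 → C_1 acts by ∂[p,q,r] = [q,r] − [p,r] + [p,q]. For instance
  ∂DLN = LN − DN + DL,
  ∂ABJ = BJ − AJ + AB.
As a 30×20 matrix over Z this has rank 20, with invariant factors (1,1,1,1,1,1,1,1,1,1,1,1,1,1,1,1,1,1,1,2).

Now H_k = ker ∂_k / im ∂_{k+1}, so:

  H_0: rank C_0 − rank ∂_1 = 10 − 9 = 1, and the invariant factors of ∂_1 are all 1, so H_0 ≅ Z.
  H_1: rank ker ∂_1 − rank ∂_2 = (30 − 9) − 20 = 1, and ∂_2 has invariant factor 2 > 1, so H_1 ≅ Z × Z/2.
  H_2: rank ker ∂_2 − rank ∂_3 = (20 − 20) − 0 = 0, and there is no ∂_3, so H_2 ≅ 0.

Hence the Betti numbers are b_0 = 1, b_1 = 1, b_2 = 0.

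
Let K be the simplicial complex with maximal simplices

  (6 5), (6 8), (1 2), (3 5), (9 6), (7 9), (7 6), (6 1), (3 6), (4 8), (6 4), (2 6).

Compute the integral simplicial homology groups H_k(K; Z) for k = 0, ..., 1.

Order the vertices as 1 < 2 < 3 < 4 < 5 < 6 < 7 < 8 < 9. Listing each simplex with vertices in this order, K has dimension 1 with simplices:

  0-simplices (9): [1], [2], [3], [4], [5], [6], [7], [8], [9]
  1-simplices (12): [1,2], [1,6], [2,6], [3,5], [3,6], [4,6], [4,8], [5,6], [6,7], [6,8], [6,9], [7,9]

so the chain groups are C_0 ≅ Z^9, C_1 ≅ Z^12.

The boundary map ∂_1: C_1 → C_0 is given by ∂[p,q] = [q] − [p].
This gives a 9×12 integer matrix of rank 8; reducing to Smith normal form yields diagonal entries (1,1,1,1,1,1,1,1).

Computing H_k = (kernel of ∂_k) / (image of ∂_{k+1}):

  H_0: rank C_0 − rank ∂_1 = 9 − 8 = 1, and the invariant factors of ∂_1 are all 1, so H_0 ≅ Z.
  H_1: rank ker ∂_1 − rank ∂_2 = (12 − 8) − 0 = 4, and there is no ∂_2, so H_1 ≅ Z^4.

(K is a triangulation of a wedge of 4 circles.)

H_0 ≅ Z,  H_1 ≅ Z^4.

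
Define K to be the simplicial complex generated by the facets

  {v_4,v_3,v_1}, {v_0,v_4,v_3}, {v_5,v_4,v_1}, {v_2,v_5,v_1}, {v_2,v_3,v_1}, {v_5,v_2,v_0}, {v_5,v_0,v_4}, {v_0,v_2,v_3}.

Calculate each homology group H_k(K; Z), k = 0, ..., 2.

Take the total order v_0 < v_1 < v_2 < v_3 < v_4 < v_5 on the vertex set. Then K (dimension 2) consists of the simplices:

  0-simplices (6): [v_0], [v_1], [v_2], [v_3], [v_4], [v_5]
  1-simplices (12): [v_0,v_2], [v_0,v_3], [v_0,v_4], [v_0,v_5], [v_1,v_2], [v_1,v_3], [v_1,v_4], [v_1,v_5], [v_2,v_3], [v_2,v_5], [v_3,v_4], [v_4,v_5]
  2-simplices (8): [v_0,v_2,v_3], [v_0,v_2,v_5], [v_0,v_3,v_4], [v_0,v_4,v_5], [v_1,v_2,v_3], [v_1,v_2,v_5], [v_1,v_3,v_4], [v_1,v_4,v_5]

giving chain groups C_0 ≅ Z^6, C_1 ≅ Z^12, C_2 ≅ Z^8.

Boundary ∂_1: C_1 → C_0 sends each edge [p,q] (with p < q) to q − p.
This gives a 6×12 integer matrix of rank 5; reducing to Smith normal form yields diagonal entries (1,1,1,1,1).

The boundary map ∂_2: C_2 → C_1 maps a triangle to the signed sum of its edges. For instance
  ∂[v_1,v_3,v_4] = [v_3,v_4] − [v_1,v_4] + [v_1,v_3],
  ∂[v_0,v_4,v_5] = [v_4,v_5] − [v_0,v_5] + [v_0,v_4].
As a 12×8 matrix over Z this has rank 7, with invariant factors (1,1,1,1,1,1,1).

Computing H_k = (kernel of ∂_k) / (image of ∂_{k+1}):

  H_0: rank C_0 − rank ∂_1 = 6 − 5 = 1, and the invariant factors of ∂_1 are all 1, so H_0 = Z.
  H_1: rank ker ∂_1 − rank ∂_2 = (12 − 5) − 7 = 0, and the invariant factors of ∂_2 are all 1, so H_1 = 0.
  H_2: rank ker ∂_2 − rank ∂_3 = (8 − 7) − 0 = 1, and there is no ∂_3, so H_2 = Z.

(K is a triangulation of the 2-sphere S^2.)

H_0 ≅ Z,  H_1 = 0,  H_2 ≅ Z.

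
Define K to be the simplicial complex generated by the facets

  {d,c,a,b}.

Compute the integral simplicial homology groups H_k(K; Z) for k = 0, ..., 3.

Order the vertices as a < b < c < d. Listing each simplex with vertices in this order, K has dimension 3 with simplices:

  0-simplices (4): a, b, c, d
  1-simplices (6): ab, ac, ad, bc, bd, cd
  2-simplices (4): abc, abd, acd, bcd
  3-simplices (1): abcd

so the chain groups are C_0 ≅ Z^4, C_1 ≅ Z^6, C_2 ≅ Z^4, C_3 ≅ Z^1.

Boundary ∂_1: C_1 → C_0 is given by ∂[p,q] = [q] − [p]. For instance
  ∂cd = d − c.
The resulting 4×6 matrix has rank 3, and its Smith normal form has invariant factors (1,1,1).

∂_2: C_2 → C_1 acts by ∂[p,q,r] = [q,r] − [p,r] + [p,q]. For instance
  ∂abc = bc − ac + ab,
  ∂abd = bd − ad + ab.
The resulting 6×4 matrix has rank 3, and its Smith normal form has invariant factors (1,1,1).

Boundary ∂_3: C_3 → C_2 sends each 3-simplex σ to the alternating sum Σ_i (−1)^i (σ with its i-th vertex removed). For instance
  ∂abcd = bcd − acd + abd − abc.
As a 4×1 matrix over Z this has rank 1, with invariant factors (1).

Computing H_k = (kernel of ∂_k) / (image of ∂_{k+1}):

  H_0: rank C_0 − rank ∂_1 = 4 − 3 = 1, and the invariant factors of ∂_1 are all 1, so H_0 ≅ Z.
  H_1: rank ker ∂_1 − rank ∂_2 = (6 − 3) − 3 = 0, and the invariant factors of ∂_2 are all 1, so H_1 ≅ 0.
  H_2: rank ker ∂_2 − rank ∂_3 = (4 − 3) − 1 = 0, and the invariant factors of ∂_3 are all 1, so H_2 ≅ 0.
  H_3: rank ker ∂_3 − rank ∂_4 = (1 − 1) − 0 = 0, and there is no ∂_4, so H_3 ≅ 0.

H_0 ≅ Z,  H_1 = 0,  H_2 = 0,  H_3 = 0.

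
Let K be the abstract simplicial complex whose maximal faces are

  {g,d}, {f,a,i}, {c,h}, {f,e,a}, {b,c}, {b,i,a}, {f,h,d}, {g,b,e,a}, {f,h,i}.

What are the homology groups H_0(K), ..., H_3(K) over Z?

Fix the vertex order a < b < c < d < e < f < g < h < i and write every simplex with vertices in increasing order. Then dim K = 3 and the simplices of K are:

  0-simplices (9): a, b, c, d, e, f, g, h, i
  1-simplices (18): ab, ae, af, ag, ai, bc, be, bg, bi, ch, df, dg, dh, ef, eg, fh, fi, hi
  2-simplices (9): abe, abg, abi, aef, aeg, afi, beg, dfh, fhi
  3-simplices (1): abeg

Hence C_0 ≅ Z^9, C_1 ≅ Z^18, C_2 ≅ Z^9, C_3 ≅ Z^1.

Boundary ∂_1: C_1 → C_0 sends each edge [p,q] (with p < q) to q − p.
As a 9×18 matrix over Z this has rank 8, with invariant factors (1,1,1,1,1,1,1,1).

Boundary ∂_2: C_2 → C_1 maps a triangle to the signed sum of its edges. For instance
  ∂abe = be − ae + ab,
  ∂aeg = eg − ag + ae.
As a 18×9 matrix over Z this has rank 8, with invariant factors (1,1,1,1,1,1,1,1).

Boundary ∂_3: C_3 → C_2 sends each 3-simplex σ to the alternating sum Σ_i (−1)^i (σ with its i-th vertex removed). For instance
  ∂abeg = beg − aeg + abg − abe.
The 9×1 boundary matrix has rank 1 and Smith normal form diag(1).

From H_k ≅ ker(∂_k) / im(∂_{k+1}) we obtain:

  H_0: rank C_0 − rank ∂_1 = 9 − 8 = 1, and the invariant factors of ∂_1 are all 1, so H_0 = Z.
  H_1: rank ker ∂_1 − rank ∂_2 = (18 − 8) − 8 = 2, and the invariant factors of ∂_2 are all 1, so H_1 = Z^2.
  H_2: rank ker ∂_2 − rank ∂_3 = (9 − 8) − 1 = 0, and the invariant factors of ∂_3 are all 1, so H_2 = 0.
  H_3: rank ker ∂_3 − rank ∂_4 = (1 − 1) − 0 = 0, and there is no ∂_4, so H_3 = 0.

H_0 = Z,  H_1 = Z^2,  H_2 = 0,  H_3 = 0.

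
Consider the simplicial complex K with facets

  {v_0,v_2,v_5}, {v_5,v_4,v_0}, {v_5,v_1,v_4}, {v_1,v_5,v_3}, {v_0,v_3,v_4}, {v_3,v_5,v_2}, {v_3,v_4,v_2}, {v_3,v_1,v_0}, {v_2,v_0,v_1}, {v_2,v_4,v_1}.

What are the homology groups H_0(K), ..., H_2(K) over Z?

Take the total order v_0 < v_1 < v_2 < v_3 < v_4 < v_5 on the vertex set. Then K (dimension 2) consists of the simplices:

  0-simplices (6): [v_0], [v_1], [v_2], [v_3], [v_4], [v_5]
  1-simplices (15): (15 of them)
  2-simplices (10): [v_0,v_1,v_2], [v_0,v_1,v_3], [v_0,v_2,v_5], [v_0,v_3,v_4], [v_0,v_4,v_5], [v_1,v_2,v_4], [v_1,v_3,v_5], [v_1,v_4,v_5], [v_2,v_3,v_4], [v_2,v_3,v_5]

so the chain groups are C_0 ≅ Z^6, C_1 ≅ Z^15, C_2 ≅ Z^10.

The boundary map ∂_1: C_1 → C_0 maps an edge to its endpoints' difference, ∂[p,q] = q − p. For instance
  ∂[v_2,v_4] = [v_4] − [v_2].
The resulting 6×15 matrix has rank 5, and its Smith normal form has invariant factors (1,1,1,1,1).

The boundary map ∂_2: C_2 → C_1 acts by ∂[p,q,r] = [q,r] − [p,r] + [p,q]. For instance
  ∂[v_0,v_1,v_2] = [v_1,v_2] − [v_0,v_2] + [v_0,v_1],
  ∂[v_1,v_2,v_4] = [v_2,v_4] − [v_1,v_4] + [v_1,v_2].
As a 15×10 matrix over Z this has rank 10, with invariant factors (1,1,1,1,1,1,1,1,1,2).

Computing H_k = (kernel of ∂_k) / (image of ∂_{k+1}):

  H_0: rank C_0 − rank ∂_1 = 6 − 5 = 1, and the invariant factors of ∂_1 are all 1, so H_0 = Z.
  H_1: rank ker ∂_1 − rank ∂_2 = (15 − 5) − 10 = 0, and ∂_2 has invariant factor 2 > 1, so H_1 = Z/2Z.
  H_2: rank ker ∂_2 − rank ∂_3 = (10 − 10) − 0 = 0, and there is no ∂_3, so H_2 = 0.

As a check, the Euler characteristic is 6 − 15 + 10 = 1, which agrees with 1 − 0 + 0 = 1.

H_0 = Z,  H_1 = Z/2Z,  H_2 = 0.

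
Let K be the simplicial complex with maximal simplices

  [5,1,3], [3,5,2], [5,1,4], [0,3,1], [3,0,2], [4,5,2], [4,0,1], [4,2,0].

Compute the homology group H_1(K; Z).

H_1 ≅ 0.

Fix the vertex order 0 < 1 < 2 < 3 < 4 < 5 and write every simplex with vertices in increasing order. Then dim K = 2 and the simplices of K are:

  0-simplices (6): [0], [1], [2], [3], [4], [5]
  1-simplices (12): [0,1], [0,2], [0,3], [0,4], [1,3], [1,4], [1,5], [2,3], [2,4], [2,5], [3,5], [4,5]
  2-simplices (8): [0,1,3], [0,1,4], [0,2,3], [0,2,4], [1,3,5], [1,4,5], [2,3,5], [2,4,5]

Hence C_0 ≅ Z^6, C_1 ≅ Z^12, C_2 ≅ Z^8.

Boundary ∂_1: C_1 → C_0 is given by ∂[p,q] = [q] − [p].
As a 6×12 matrix over Z this has rank 5, with invariant factors (1,1,1,1,1).

Boundary ∂_2: C_2 → C_1 maps a triangle to the signed sum of its edges. For instance
  ∂[0,2,4] = [2,4] − [0,4] + [0,2],
  ∂[2,3,5] = [3,5] − [2,5] + [2,3].
This gives a 12×8 integer matrix of rank 7; reducing to Smith normal form yields diagonal entries (1,1,1,1,1,1,1).

Computing H_k = (kernel of ∂_k) / (image of ∂_{k+1}):

  H_1: rank ker ∂_1 − rank ∂_2 = (12 − 5) − 7 = 0, and the invariant factors of ∂_2 are all 1, so H_1 = 0.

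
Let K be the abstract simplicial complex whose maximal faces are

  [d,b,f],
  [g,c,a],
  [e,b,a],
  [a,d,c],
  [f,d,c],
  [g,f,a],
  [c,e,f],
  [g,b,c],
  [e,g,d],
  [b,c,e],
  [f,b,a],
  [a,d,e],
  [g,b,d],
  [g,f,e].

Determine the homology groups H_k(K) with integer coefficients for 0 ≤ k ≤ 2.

Fix the vertex order a < b < c < d < e < f < g and write every simplex with vertices in increasing order. Then dim K = 2 and the simplices of K are:

  0-simplices (7): a, b, c, d, e, f, g
  1-simplices (21): ab, ac, ad, ae, af, ag, bc, bd, be, bf, bg, cd, ce, cf, cg, de, df, dg, ef, eg, fg
  2-simplices (14): abe, abf, acd, acg, ade, afg, bce, bcg, bdf, bdg, cdf, cef, deg, efg

so the chain groups are C_0 ≅ Z^7, C_1 ≅ Z^21, C_2 ≅ Z^14.

The boundary map ∂_1: C_1 → C_0 maps an edge to its endpoints' difference, ∂[p,q] = q − p.
As a 7×21 matrix over Z this has rank 6, with invariant factors (1,1,1,1,1,1).

∂_2: C_2 → C_1 maps a triangle to the signed sum of its edges. For instance
  ∂abe = be − ae + ab,
  ∂deg = eg − dg + de.
The 21×14 boundary matrix has rank 13 and Smith normal form diag(1,1,1,1,1,1,1,1,1,1,1,1,1).

Computing H_k = (kernel of ∂_k) / (image of ∂_{k+1}):

  H_0: rank C_0 − rank ∂_1 = 7 − 6 = 1, and the invariant factors of ∂_1 are all 1, so H_0 = Z.
  H_1: rank ker ∂_1 − rank ∂_2 = (21 − 6) − 13 = 2, and the invariant factors of ∂_2 are all 1, so H_1 = Z^2.
  H_2: rank ker ∂_2 − rank ∂_3 = (14 − 13) − 0 = 1, and there is no ∂_3, so H_2 = Z.

As a check, the Euler characteristic is 7 − 21 + 14 = 0, which agrees with 1 − 2 + 1 = 0.

H_0 = Z,  H_1 = Z^2,  H_2 = Z.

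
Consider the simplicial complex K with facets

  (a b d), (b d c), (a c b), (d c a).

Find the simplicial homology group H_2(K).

H_2 ≅ Z.

Take the total order a < b < c < d on the vertex set. Then K (dimension 2) consists of the simplices:

  0-simplices (4): a, b, c, d
  1-simplices (6): ab, ac, ad, bc, bd, cd
  2-simplices (4): abc, abd, acd, bcd

giving chain groups C_0 ≅ Z^4, C_1 ≅ Z^6, C_2 ≅ Z^4.

Boundary ∂_1: C_1 → C_0 is given by ∂[p,q] = [q] − [p]. For instance
  ∂bc = c − b.
The 4×6 boundary matrix has rank 3 and Smith normal form diag(1,1,1).

The boundary map ∂_2: C_2 → C_1 acts by ∂[p,q,r] = [q,r] − [p,r] + [p,q]. For instance
  ∂abc = bc − ac + ab,
  ∂abd = bd − ad + ab.
The resulting 6×4 matrix has rank 3, and its Smith normal form has invariant factors (1,1,1).

Reading off H_k = ker ∂_k / im ∂_{k+1}:

  H_2: rank ker ∂_2 − rank ∂_3 = (4 − 3) − 0 = 1, and there is no ∂_3, so H_2 ≅ Z.

(K is a triangulation of the 2-sphere S^2.)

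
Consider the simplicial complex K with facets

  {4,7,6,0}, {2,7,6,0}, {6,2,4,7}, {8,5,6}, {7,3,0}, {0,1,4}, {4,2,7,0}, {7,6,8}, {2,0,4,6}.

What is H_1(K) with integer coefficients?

H_1 = 0.

We work with the vertex ordering 0 < 1 < 2 < 3 < 4 < 5 < 6 < 7 < 8. The simplices of K, each written with vertices in increasing order, are:

  0-simplices (9): [0], [1], [2], [3], [4], [5], [6], [7], [8]
  1-simplices (18): [0,1], [0,2], [0,3], [0,4], [0,6], [0,7], [1,4], [2,4], [2,6], [2,7], [3,7], [4,6], [4,7], [5,6], [5,8], [6,7], [6,8], [7,8]
  2-simplices (14): [0,1,4], [0,2,4], [0,2,6], [0,2,7], [0,3,7], [0,4,6], [0,4,7], [0,6,7], [2,4,6], [2,4,7], [2,6,7], [4,6,7], [5,6,8], [6,7,8]
  3-simplices (5): [0,2,4,6], [0,2,4,7], [0,2,6,7], [0,4,6,7], [2,4,6,7]

giving chain groups C_0 ≅ Z^9, C_1 ≅ Z^18, C_2 ≅ Z^14, C_3 ≅ Z^5.

The boundary map ∂_1: C_1 → C_0 maps an edge to its endpoints' difference, ∂[p,q] = q − p.
As a 9×18 matrix over Z this has rank 8, with invariant factors (1,1,1,1,1,1,1,1).

The boundary map ∂_2: C_2 → C_1 sends each 2-simplex [p,q,r] to [q,r] − [p,r] + [p,q]. For instance
  ∂[2,4,7] = [4,7] − [2,7] + [2,4],
  ∂[5,6,8] = [6,8] − [5,8] + [5,6].
This gives a 18×14 integer matrix of rank 10; reducing to Smith normal form yields diagonal entries (1,1,1,1,1,1,1,1,1,1).

∂_3: C_3 → C_2 sends each 3-simplex σ to the alternating sum Σ_i (−1)^i (σ with its i-th vertex removed). For instance
  ∂[0,2,6,7] = [2,6,7] − [0,6,7] + [0,2,7] − [0,2,6],
  ∂[0,2,4,7] = [2,4,7] − [0,4,7] + [0,2,7] − [0,2,4].
The 14×5 boundary matrix has rank 4 and Smith normal form diag(1,1,1,1).

Computing H_k = (kernel of ∂_k) / (image of ∂_{k+1}):

  H_1: rank ker ∂_1 − rank ∂_2 = (18 − 8) − 10 = 0, and the invariant factors of ∂_2 are all 1, so H_1 ≅ 0.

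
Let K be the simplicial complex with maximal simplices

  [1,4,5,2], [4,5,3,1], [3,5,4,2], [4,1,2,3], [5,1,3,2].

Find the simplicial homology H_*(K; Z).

Fix the vertex order 1 < 2 < 3 < 4 < 5 and write every simplex with vertices in increasing order. Then dim K = 3 and the simplices of K are:

  0-simplices (5): [1], [2], [3], [4], [5]
  1-simplices (10): [1,2], [1,3], [1,4], [1,5], [2,3], [2,4], [2,5], [3,4], [3,5], [4,5]
  2-simplices (10): [1,2,3], [1,2,4], [1,2,5], [1,3,4], [1,3,5], [1,4,5], [2,3,4], [2,3,5], [2,4,5], [3,4,5]
  3-simplices (5): [1,2,3,4], [1,2,3,5], [1,2,4,5], [1,3,4,5], [2,3,4,5]

Hence C_0 ≅ Z^5, C_1 ≅ Z^10, C_2 ≅ Z^10, C_3 ≅ Z^5.

∂_1: C_1 → C_0 is given by ∂[p,q] = [q] − [p].
The resulting 5×10 matrix has rank 4, and its Smith normal form has invariant factors (1,1,1,1).

The boundary map ∂_2: C_2 → C_1 acts by ∂[p,q,r] = [q,r] − [p,r] + [p,q]. For instance
  ∂[1,2,5] = [2,5] − [1,5] + [1,2],
  ∂[1,4,5] = [4,5] − [1,5] + [1,4].
This gives a 10×10 integer matrix of rank 6; reducing to Smith normal form yields diagonal entries (1,1,1,1,1,1).

∂_3: C_3 → C_2 sends each 3-simplex σ to the alternating sum Σ_i (−1)^i (σ with its i-th vertex removed). For instance
  ∂[2,3,4,5] = [3,4,5] − [2,4,5] + [2,3,5] − [2,3,4],
  ∂[1,3,4,5] = [3,4,5] − [1,4,5] + [1,3,5] − [1,3,4].
The resulting 10×5 matrix has rank 4, and its Smith normal form has invariant factors (1,1,1,1).

Now H_k = ker ∂_k / im ∂_{k+1}, so:

  H_0: rank C_0 − rank ∂_1 = 5 − 4 = 1, and the invariant factors of ∂_1 are all 1, so H_0 ≅ Z.
  H_1: rank ker ∂_1 − rank ∂_2 = (10 − 4) − 6 = 0, and the invariant factors of ∂_2 are all 1, so H_1 ≅ 0.
  H_2: rank ker ∂_2 − rank ∂_3 = (10 − 6) − 4 = 0, and the invariant factors of ∂_3 are all 1, so H_2 ≅ 0.
  H_3: rank ker ∂_3 − rank ∂_4 = (5 − 4) − 0 = 1, and there is no ∂_4, so H_3 ≅ Z.

As a check, the Euler characteristic is 5 − 10 + 10 − 5 = 0, which agrees with 1 − 0 + 0 − 1 = 0.

H_0 ≅ Z,  H_1 = 0,  H_2 = 0,  H_3 ≅ Z.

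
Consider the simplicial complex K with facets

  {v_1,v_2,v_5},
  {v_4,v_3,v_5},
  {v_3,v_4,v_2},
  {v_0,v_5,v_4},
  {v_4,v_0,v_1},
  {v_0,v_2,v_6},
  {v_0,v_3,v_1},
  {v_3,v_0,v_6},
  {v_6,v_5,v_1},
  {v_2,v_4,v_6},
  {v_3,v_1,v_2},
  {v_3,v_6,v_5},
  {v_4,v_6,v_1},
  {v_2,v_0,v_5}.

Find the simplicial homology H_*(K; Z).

H_0 = Z,  H_1 = Z^2,  H_2 = Z.

Order the vertices as v_0 < v_1 < v_2 < v_3 < v_4 < v_5 < v_6. Listing each simplex with vertices in this order, K has dimension 2 with simplices:

  0-simplices (7): [v_0], [v_1], [v_2], [v_3], [v_4], [v_5], [v_6]
  1-simplices (21): (21 of them)
  2-simplices (14): (14 of them)

giving chain groups C_0 ≅ Z^7, C_1 ≅ Z^21, C_2 ≅ Z^14.

Boundary ∂_1: C_1 → C_0 maps an edge to its endpoints' difference, ∂[p,q] = q − p.
The resulting 7×21 matrix has rank 6, and its Smith normal form has invariant factors (1,1,1,1,1,1).

Boundary ∂_2: C_2 → C_1 sends each 2-simplex [p,q,r] to [q,r] − [p,r] + [p,q]. For instance
  ∂[v_0,v_4,v_5] = [v_4,v_5] − [v_0,v_5] + [v_0,v_4],
  ∂[v_0,v_3,v_6] = [v_3,v_6] − [v_0,v_6] + [v_0,v_3].
The 21×14 boundary matrix has rank 13 and Smith normal form diag(1,1,1,1,1,1,1,1,1,1,1,1,1).

From H_k ≅ ker(∂_k) / im(∂_{k+1}) we obtain:

  H_0: rank C_0 − rank ∂_1 = 7 − 6 = 1, and the invariant factors of ∂_1 are all 1, so H_0 ≅ Z.
  H_1: rank ker ∂_1 − rank ∂_2 = (21 − 6) − 13 = 2, and the invariant factors of ∂_2 are all 1, so H_1 ≅ Z^2.
  H_2: rank ker ∂_2 − rank ∂_3 = (14 − 13) − 0 = 1, and there is no ∂_3, so H_2 ≅ Z.

As a check, the Euler characteristic is 7 − 21 + 14 = 0, which agrees with 1 − 2 + 1 = 0.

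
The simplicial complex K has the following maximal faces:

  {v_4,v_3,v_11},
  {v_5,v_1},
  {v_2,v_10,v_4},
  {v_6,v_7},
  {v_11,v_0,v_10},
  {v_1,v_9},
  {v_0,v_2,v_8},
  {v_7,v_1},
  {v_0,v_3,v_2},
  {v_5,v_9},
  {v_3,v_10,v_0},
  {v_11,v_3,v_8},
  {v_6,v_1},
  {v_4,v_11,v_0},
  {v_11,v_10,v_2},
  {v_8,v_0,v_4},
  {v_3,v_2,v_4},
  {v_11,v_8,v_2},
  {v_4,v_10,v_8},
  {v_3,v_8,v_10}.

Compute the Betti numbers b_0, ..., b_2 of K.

b_0 = 2, b_1 = 4, b_2 = 1.

We work with the vertex ordering v_0 < v_1 < v_2 < v_3 < v_4 < v_5 < v_6 < v_7 < v_8 < v_9 < v_10 < v_11. The simplices of K, each written with vertices in increasing order, are:

  0-simplices (12): [v_0], [v_1], [v_2], [v_3], [v_4], [v_5], [v_6], [v_7], [v_8], [v_9], [v_10], [v_11]
  1-simplices (27): (27 of them)
  2-simplices (14): (14 of them)

so the chain groups are C_0 ≅ Z^12, C_1 ≅ Z^27, C_2 ≅ Z^14.

∂_1: C_1 → C_0 maps an edge to its endpoints' difference, ∂[p,q] = q − p. For instance
  ∂[v_0,v_10] = [v_10] − [v_0].
The resulting 12×27 matrix has rank 10, and its Smith normal form has invariant factors (1,1,1,1,1,1,1,1,1,1).

∂_2: C_2 → C_1 sends each 2-simplex [p,q,r] to [q,r] − [p,r] + [p,q]. For instance
  ∂[v_3,v_8,v_10] = [v_8,v_10] − [v_3,v_10] + [v_3,v_8],
  ∂[v_0,v_10,v_11] = [v_10,v_11] − [v_0,v_11] + [v_0,v_10].
This gives a 27×14 integer matrix of rank 13; reducing to Smith normal form yields diagonal entries (1,1,1,1,1,1,1,1,1,1,1,1,1).

Computing H_k = (kernel of ∂_k) / (image of ∂_{k+1}):

  H_0: rank C_0 − rank ∂_1 = 12 − 10 = 2, and the invariant factors of ∂_1 are all 1, so H_0 = Z^2.
  H_1: rank ker ∂_1 − rank ∂_2 = (27 − 10) − 13 = 4, and the invariant factors of ∂_2 are all 1, so H_1 = Z^4.
  H_2: rank ker ∂_2 − rank ∂_3 = (14 − 13) − 0 = 1, and there is no ∂_3, so H_2 = Z.

Hence the Betti numbers are b_0 = 2, b_1 = 4, b_2 = 1.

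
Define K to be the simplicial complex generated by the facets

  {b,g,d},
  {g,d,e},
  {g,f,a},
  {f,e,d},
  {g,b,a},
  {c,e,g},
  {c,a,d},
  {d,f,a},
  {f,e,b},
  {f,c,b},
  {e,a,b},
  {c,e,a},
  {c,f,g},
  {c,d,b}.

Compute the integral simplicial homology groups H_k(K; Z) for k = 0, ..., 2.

H_0 ≅ Z,  H_1 ≅ Z^2,  H_2 ≅ Z.

Order the vertices as a < b < c < d < e < f < g. Listing each simplex with vertices in this order, K has dimension 2 with simplices:

  0-simplices (7): a, b, c, d, e, f, g
  1-simplices (21): ab, ac, ad, ae, af, ag, bc, bd, be, bf, bg, cd, ce, cf, cg, de, df, dg, ef, eg, fg
  2-simplices (14): abe, abg, acd, ace, adf, afg, bcd, bcf, bdg, bef, ceg, cfg, def, deg

Hence C_0 ≅ Z^7, C_1 ≅ Z^21, C_2 ≅ Z^14.

Boundary ∂_1: C_1 → C_0 sends each edge [p,q] (with p < q) to q − p.
As a 7×21 matrix over Z this has rank 6, with invariant factors (1,1,1,1,1,1).

Boundary ∂_2: C_2 → C_1 sends each 2-simplex [p,q,r] to [q,r] − [p,r] + [p,q]. For instance
  ∂bcf = cf − bf + bc,
  ∂def = ef − df + de.
As a 21×14 matrix over Z this has rank 13, with invariant factors (1,1,1,1,1,1,1,1,1,1,1,1,1).

Computing H_k = (kernel of ∂_k) / (image of ∂_{k+1}):

  H_0: rank C_0 − rank ∂_1 = 7 − 6 = 1, and the invariant factors of ∂_1 are all 1, so H_0 = Z.
  H_1: rank ker ∂_1 − rank ∂_2 = (21 − 6) − 13 = 2, and the invariant factors of ∂_2 are all 1, so H_1 = Z^2.
  H_2: rank ker ∂_2 − rank ∂_3 = (14 − 13) − 0 = 1, and there is no ∂_3, so H_2 = Z.

As a check, the Euler characteristic is 7 − 21 + 14 = 0, which agrees with 1 − 2 + 1 = 0.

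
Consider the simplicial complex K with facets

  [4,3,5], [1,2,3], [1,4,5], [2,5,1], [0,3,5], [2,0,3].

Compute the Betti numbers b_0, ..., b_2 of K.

b_0 = 1, b_1 = 1, b_2 = 0.

We work with the vertex ordering 0 < 1 < 2 < 3 < 4 < 5. The simplices of K, each written with vertices in increasing order, are:

  0-simplices (6): [0], [1], [2], [3], [4], [5]
  1-simplices (12): [0,2], [0,3], [0,5], [1,2], [1,3], [1,4], [1,5], [2,3], [2,5], [3,4], [3,5], [4,5]
  2-simplices (6): [0,2,3], [0,3,5], [1,2,3], [1,2,5], [1,4,5], [3,4,5]

Hence C_0 ≅ Z^6, C_1 ≅ Z^12, C_2 ≅ Z^6.

Boundary ∂_1: C_1 → C_0 sends each edge [p,q] (with p < q) to q − p. For instance
  ∂[3,4] = [4] − [3].
This gives a 6×12 integer matrix of rank 5; reducing to Smith normal form yields diagonal entries (1,1,1,1,1).

The boundary map ∂_2: C_2 → C_1 maps a triangle to the signed sum of its edges. For instance
  ∂[3,4,5] = [4,5] − [3,5] + [3,4],
  ∂[1,4,5] = [4,5] − [1,5] + [1,4].
The resulting 12×6 matrix has rank 6, and its Smith normal form has invariant factors (1,1,1,1,1,1).

From H_k ≅ ker(∂_k) / im(∂_{k+1}) we obtain:

  H_0: rank C_0 − rank ∂_1 = 6 − 5 = 1, and the invariant factors of ∂_1 are all 1, so H_0 = Z.
  H_1: rank ker ∂_1 − rank ∂_2 = (12 − 5) − 6 = 1, and the invariant factors of ∂_2 are all 1, so H_1 = Z.
  H_2: rank ker ∂_2 − rank ∂_3 = (6 − 6) − 0 = 0, and there is no ∂_3, so H_2 = 0.

As a check, the Euler characteristic is 6 − 12 + 6 = 0, which agrees with 1 − 1 + 0 = 0.

Hence the Betti numbers are b_0 = 1, b_1 = 1, b_2 = 0.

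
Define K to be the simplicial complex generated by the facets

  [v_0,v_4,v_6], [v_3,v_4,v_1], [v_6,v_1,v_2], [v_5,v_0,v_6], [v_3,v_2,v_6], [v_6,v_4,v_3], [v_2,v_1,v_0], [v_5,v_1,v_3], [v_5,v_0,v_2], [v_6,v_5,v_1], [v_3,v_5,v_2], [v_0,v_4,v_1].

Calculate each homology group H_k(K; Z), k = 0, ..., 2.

Order the vertices as v_0 < v_1 < v_2 < v_3 < v_4 < v_5 < v_6. Listing each simplex with vertices in this order, K has dimension 2 with simplices:

  0-simplices (7): [v_0], [v_1], [v_2], [v_3], [v_4], [v_5], [v_6]
  1-simplices (18): (18 of them)
  2-simplices (12): (12 of them)

giving chain groups C_0 ≅ Z^7, C_1 ≅ Z^18, C_2 ≅ Z^12.

∂_1: C_1 → C_0 maps an edge to its endpoints' difference, ∂[p,q] = q − p. For instance
  ∂[v_1,v_3] = [v_3] − [v_1].
The 7×18 boundary matrix has rank 6 and Smith normal form diag(1,1,1,1,1,1).

∂_2: C_2 → C_1 maps a triangle to the signed sum of its edges. For instance
  ∂[v_2,v_3,v_5] = [v_3,v_5] − [v_2,v_5] + [v_2,v_3],
  ∂[v_1,v_5,v_6] = [v_5,v_6] − [v_1,v_6] + [v_1,v_5].
This gives a 18×12 integer matrix of rank 12; reducing to Smith normal form yields diagonal entries (1,1,1,1,1,1,1,1,1,1,1,2).

Reading off H_k = ker ∂_k / im ∂_{k+1}:

  H_0: rank C_0 − rank ∂_1 = 7 − 6 = 1, and the invariant factors of ∂_1 are all 1, so H_0 = Z.
  H_1: rank ker ∂_1 − rank ∂_2 = (18 − 6) − 12 = 0, and ∂_2 has invariant factor 2 > 1, so H_1 = Z/2.
  H_2: rank ker ∂_2 − rank ∂_3 = (12 − 12) − 0 = 0, and there is no ∂_3, so H_2 = 0.

H_0 ≅ Z,  H_1 ≅ Z/2,  H_2 = 0.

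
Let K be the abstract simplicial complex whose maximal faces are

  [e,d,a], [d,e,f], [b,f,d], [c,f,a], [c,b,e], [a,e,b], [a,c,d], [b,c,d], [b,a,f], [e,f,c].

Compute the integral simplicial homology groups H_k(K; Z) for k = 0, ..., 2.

H_0 ≅ Z,  H_1 ≅ Z/2Z,  H_2 = 0.

K has 6 vertices, 15 edges, 10 triangles.
rank ∂_0 = 0, rank ∂_1 = 5 ⇒ b_0 = 6 − 0 − 5 = 1; all invariant factors of ∂_1 are 1 so no torsion. So H_0 = Z.
rank ∂_1 = 5, rank ∂_2 = 10 ⇒ b_1 = 15 − 5 − 10 = 0; ∂_2 has invariant factor(s) [2] giving torsion. So H_1 = Z/2Z.
rank ∂_2 = 10, rank ∂_3 = 0 ⇒ b_2 = 10 − 10 − 0 = 0. So H_2 = 0.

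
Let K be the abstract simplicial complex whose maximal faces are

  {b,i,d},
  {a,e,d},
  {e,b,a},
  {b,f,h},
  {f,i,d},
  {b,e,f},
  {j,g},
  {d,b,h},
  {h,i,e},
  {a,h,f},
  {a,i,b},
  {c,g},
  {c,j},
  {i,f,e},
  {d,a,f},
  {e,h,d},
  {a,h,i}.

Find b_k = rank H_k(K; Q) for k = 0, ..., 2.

We work with the vertex ordering a < b < c < d < e < f < g < h < i < j. The simplices of K, each written with vertices in increasing order, are:

  0-simplices (10): a, b, c, d, e, f, g, h, i, j
  1-simplices (24): ab, ad, ae, af, ah, ai, bd, be, bf, bh, bi, cg, cj, de, df, dh, di, ef, eh, ei, fh, fi, gj, hi
  2-simplices (14): abe, abi, ade, adf, afh, ahi, bdh, bdi, bef, bfh, deh, dfi, efi, ehi

so the chain groups are C_0 ≅ Z^10, C_1 ≅ Z^24, C_2 ≅ Z^14.

∂_1: C_1 → C_0 is given by ∂[p,q] = [q] − [p]. For instance
  ∂ae = e − a.
This gives a 10×24 integer matrix of rank 8; reducing to Smith normal form yields diagonal entries (1,1,1,1,1,1,1,1).

Boundary ∂_2: C_2 → C_1 maps a triangle to the signed sum of its edges. For instance
  ∂ehi = hi − ei + eh,
  ∂adf = df − af + ad.
This gives a 24×14 integer matrix of rank 13; reducing to Smith normal form yields diagonal entries (1,1,1,1,1,1,1,1,1,1,1,1,1).

From H_k ≅ ker(∂_k) / im(∂_{k+1}) we obtain:

  H_0: rank C_0 − rank ∂_1 = 10 − 8 = 2, and the invariant factors of ∂_1 are all 1, so H_0 = Z^2.
  H_1: rank ker ∂_1 − rank ∂_2 = (24 − 8) − 13 = 3, and the invariant factors of ∂_2 are all 1, so H_1 = Z^3.
  H_2: rank ker ∂_2 − rank ∂_3 = (14 − 13) − 0 = 1, and there is no ∂_3, so H_2 = Z.

(K is a triangulation of the disjoint union of the torus T^2 and the circle S^1.)

Hence the Betti numbers are b_0 = 2, b_1 = 3, b_2 = 1.

b_0 = 2, b_1 = 3, b_2 = 1.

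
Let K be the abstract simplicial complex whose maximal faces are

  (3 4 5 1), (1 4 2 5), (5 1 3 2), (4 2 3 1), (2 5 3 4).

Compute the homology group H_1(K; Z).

H_1 ≅ 0.

Order the vertices as 1 < 2 < 3 < 4 < 5. Listing each simplex with vertices in this order, K has dimension 3 with simplices:

  0-simplices (5): [1], [2], [3], [4], [5]
  1-simplices (10): [1,2], [1,3], [1,4], [1,5], [2,3], [2,4], [2,5], [3,4], [3,5], [4,5]
  2-simplices (10): [1,2,3], [1,2,4], [1,2,5], [1,3,4], [1,3,5], [1,4,5], [2,3,4], [2,3,5], [2,4,5], [3,4,5]
  3-simplices (5): [1,2,3,4], [1,2,3,5], [1,2,4,5], [1,3,4,5], [2,3,4,5]

Hence C_0 ≅ Z^5, C_1 ≅ Z^10, C_2 ≅ Z^10, C_3 ≅ Z^5.

∂_1: C_1 → C_0 maps an edge to its endpoints' difference, ∂[p,q] = q − p.
This gives a 5×10 integer matrix of rank 4; reducing to Smith normal form yields diagonal entries (1,1,1,1).

Boundary ∂_2: C_2 → C_1 acts by ∂[p,q,r] = [q,r] − [p,r] + [p,q]. For instance
  ∂[2,3,5] = [3,5] − [2,5] + [2,3],
  ∂[1,3,4] = [3,4] − [1,4] + [1,3].
As a 10×10 matrix over Z this has rank 6, with invariant factors (1,1,1,1,1,1).

∂_3: C_3 → C_2 sends each 3-simplex σ to the alternating sum Σ_i (−1)^i (σ with its i-th vertex removed). For instance
  ∂[1,2,3,5] = [2,3,5] − [1,3,5] + [1,2,5] − [1,2,3],
  ∂[2,3,4,5] = [3,4,5] − [2,4,5] + [2,3,5] − [2,3,4].
This gives a 10×5 integer matrix of rank 4; reducing to Smith normal form yields diagonal entries (1,1,1,1).

From H_k ≅ ker(∂_k) / im(∂_{k+1}) we obtain:

  H_1: rank ker ∂_1 − rank ∂_2 = (10 − 4) − 6 = 0, and the invariant factors of ∂_2 are all 1, so H_1 ≅ 0.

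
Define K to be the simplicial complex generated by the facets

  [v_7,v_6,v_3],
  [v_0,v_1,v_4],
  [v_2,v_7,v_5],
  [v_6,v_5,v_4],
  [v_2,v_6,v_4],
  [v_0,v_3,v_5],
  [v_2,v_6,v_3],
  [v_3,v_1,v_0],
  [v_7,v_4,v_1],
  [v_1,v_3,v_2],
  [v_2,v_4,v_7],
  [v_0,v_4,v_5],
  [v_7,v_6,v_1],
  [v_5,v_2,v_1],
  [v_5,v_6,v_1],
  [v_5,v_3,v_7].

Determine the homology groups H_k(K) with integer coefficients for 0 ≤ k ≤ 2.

H_0 = Z,  H_1 = Z^2,  H_2 = Z.

Order the vertices as v_0 < v_1 < v_2 < v_3 < v_4 < v_5 < v_6 < v_7. Listing each simplex with vertices in this order, K has dimension 2 with simplices:

  0-simplices (8): [v_0], [v_1], [v_2], [v_3], [v_4], [v_5], [v_6], [v_7]
  1-simplices (24): (24 of them)
  2-simplices (16): (16 of them)

giving chain groups C_0 ≅ Z^8, C_1 ≅ Z^24, C_2 ≅ Z^16.

∂_1: C_1 → C_0 is given by ∂[p,q] = [q] − [p]. For instance
  ∂[v_4,v_7] = [v_7] − [v_4].
This gives a 8×24 integer matrix of rank 7; reducing to Smith normal form yields diagonal entries (1,1,1,1,1,1,1).

Boundary ∂_2: C_2 → C_1 maps a triangle to the signed sum of its edges. For instance
  ∂[v_1,v_4,v_7] = [v_4,v_7] − [v_1,v_7] + [v_1,v_4],
  ∂[v_1,v_2,v_3] = [v_2,v_3] − [v_1,v_3] + [v_1,v_2].
The resulting 24×16 matrix has rank 15, and its Smith normal form has invariant factors (1,1,1,1,1,1,1,1,1,1,1,1,1,1,1).

From H_k ≅ ker(∂_k) / im(∂_{k+1}) we obtain:

  H_0: rank C_0 − rank ∂_1 = 8 − 7 = 1, and the invariant factors of ∂_1 are all 1, so H_0 ≅ Z.
  H_1: rank ker ∂_1 − rank ∂_2 = (24 − 7) − 15 = 2, and the invariant factors of ∂_2 are all 1, so H_1 ≅ Z^2.
  H_2: rank ker ∂_2 − rank ∂_3 = (16 − 15) − 0 = 1, and there is no ∂_3, so H_2 ≅ Z.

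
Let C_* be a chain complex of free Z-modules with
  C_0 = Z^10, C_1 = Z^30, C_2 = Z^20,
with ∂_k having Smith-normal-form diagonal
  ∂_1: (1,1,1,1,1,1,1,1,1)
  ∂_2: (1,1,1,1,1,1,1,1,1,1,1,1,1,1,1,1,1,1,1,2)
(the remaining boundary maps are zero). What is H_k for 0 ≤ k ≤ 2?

H_0 = Z,  H_1 = Z ⊕ Z/2,  H_2 = 0.

H_0: b_0 = 10 − 0 − 9 = 1; torsion from ∂_1 factors > 1: none. So H_0 = Z.
H_1: b_1 = 30 − 9 − 20 = 1; torsion from ∂_2 factors > 1: [2]. So H_1 = Z ⊕ Z/2.
H_2: b_2 = 20 − 20 − 0 = 0; torsion from ∂_3 factors > 1: none. So H_2 = 0.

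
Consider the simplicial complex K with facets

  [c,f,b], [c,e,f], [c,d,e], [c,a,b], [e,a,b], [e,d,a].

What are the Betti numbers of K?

Order the vertices as a < b < c < d < e < f. Listing each simplex with vertices in this order, K has dimension 2 with simplices:

  0-simplices (6): a, b, c, d, e, f
  1-simplices (12): ab, ac, ad, ae, bc, be, bf, cd, ce, cf, de, ef
  2-simplices (6): abc, abe, ade, bcf, cde, cef

Hence C_0 ≅ Z^6, C_1 ≅ Z^12, C_2 ≅ Z^6.

The boundary map ∂_1: C_1 → C_0 maps an edge to its endpoints' difference, ∂[p,q] = q − p.
As a 6×12 matrix over Z this has rank 5, with invariant factors (1,1,1,1,1).

Boundary ∂_2: C_2 → C_1 acts by ∂[p,q,r] = [q,r] − [p,r] + [p,q]. For instance
  ∂ade = de − ae + ad,
  ∂cde = de − ce + cd.
The 12×6 boundary matrix has rank 6 and Smith normal form diag(1,1,1,1,1,1).

Now H_k = ker ∂_k / im ∂_{k+1}, so:

  H_0: rank C_0 − rank ∂_1 = 6 − 5 = 1, and the invariant factors of ∂_1 are all 1, so H_0 ≅ Z.
  H_1: rank ker ∂_1 − rank ∂_2 = (12 − 5) − 6 = 1, and the invariant factors of ∂_2 are all 1, so H_1 ≅ Z.
  H_2: rank ker ∂_2 − rank ∂_3 = (6 − 6) − 0 = 0, and there is no ∂_3, so H_2 ≅ 0.

(K is a triangulation of the cylinder S^1 x I.)

Hence the Betti numbers are b_0 = 1, b_1 = 1, b_2 = 0.

b_0 = 1, b_1 = 1, b_2 = 0.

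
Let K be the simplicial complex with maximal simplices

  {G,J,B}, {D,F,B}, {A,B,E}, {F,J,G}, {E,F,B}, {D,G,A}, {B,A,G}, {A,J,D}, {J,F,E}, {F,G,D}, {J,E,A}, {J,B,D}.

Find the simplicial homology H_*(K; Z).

H_0 = Z,  H_1 = Z/2,  H_2 = 0.

Take the total order A < B < D < E < F < G < J on the vertex set. Then K (dimension 2) consists of the simplices:

  0-simplices (7): A, B, D, E, F, G, J
  1-simplices (18): AB, AD, AE, AG, AJ, BD, BE, BF, BG, BJ, DF, DG, DJ, EF, EJ, FG, FJ, GJ
  2-simplices (12): ABE, ABG, ADG, ADJ, AEJ, BDF, BDJ, BEF, BGJ, DFG, EFJ, FGJ

giving chain groups C_0 ≅ Z^7, C_1 ≅ Z^18, C_2 ≅ Z^12.

The boundary map ∂_1: C_1 → C_0 maps an edge to its endpoints' difference, ∂[p,q] = q − p.
This gives a 7×18 integer matrix of rank 6; reducing to Smith normal form yields diagonal entries (1,1,1,1,1,1).

Boundary ∂_2: C_2 → C_1 sends each 2-simplex [p,q,r] to [q,r] − [p,r] + [p,q]. For instance
  ∂DFG = FG − DG + DF,
  ∂ABE = BE − AE + AB.
The resulting 18×12 matrix has rank 12, and its Smith normal form has invariant factors (1,1,1,1,1,1,1,1,1,1,1,2).

Computing H_k = (kernel of ∂_k) / (image of ∂_{k+1}):

  H_0: rank C_0 − rank ∂_1 = 7 − 6 = 1, and the invariant factors of ∂_1 are all 1, so H_0 = Z.
  H_1: rank ker ∂_1 − rank ∂_2 = (18 − 6) − 12 = 0, and ∂_2 has invariant factor 2 > 1, so H_1 = Z/2.
  H_2: rank ker ∂_2 − rank ∂_3 = (12 − 12) − 0 = 0, and there is no ∂_3, so H_2 = 0.

(K is a triangulation of the real projective plane RP^2.)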